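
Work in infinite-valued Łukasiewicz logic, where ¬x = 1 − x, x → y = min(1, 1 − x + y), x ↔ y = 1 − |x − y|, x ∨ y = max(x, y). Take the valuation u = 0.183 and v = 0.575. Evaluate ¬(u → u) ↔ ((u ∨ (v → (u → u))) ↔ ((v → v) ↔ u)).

u → u = min(1, 1 − 0.183 + 0.183) = min(1, 1.000) = 1.000
¬(u → u) = 1 − 1.000 = 0.000
v → (u → u) = min(1, 1 − 0.575 + 1.000) = min(1, 1.425) = 1.000
u ∨ (v → (u → u)) = max(0.183, 1.000) = 1.000
v → v = min(1, 1 − 0.575 + 0.575) = min(1, 1.000) = 1.000
(v → v) ↔ u = 1 − |1.000 − 0.183| = 1 − 0.817 = 0.183
(u ∨ (v → (u → u))) ↔ ((v → v) ↔ u) = 1 − |1.000 − 0.183| = 1 − 0.817 = 0.183
¬(u → u) ↔ ((u ∨ (v → (u → u))) ↔ ((v → v) ↔ u)) = 1 − |0.000 − 0.183| = 1 − 0.183 = 0.817

0.817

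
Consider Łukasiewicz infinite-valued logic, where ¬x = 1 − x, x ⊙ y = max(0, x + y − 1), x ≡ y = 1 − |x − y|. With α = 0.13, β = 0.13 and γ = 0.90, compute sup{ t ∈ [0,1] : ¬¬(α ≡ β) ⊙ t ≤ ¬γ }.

0.10

α ≡ β = 1 − |0.13 − 0.13| = 1 − 0.00 = 1.00
¬(α ≡ β) = 1 − 1.00 = 0.00
¬¬(α ≡ β) = 1 − 0.00 = 1.00
So the left factor is ¬¬(α ≡ β) = 1.00.
¬γ = 1 − 0.90 = 0.10
So the right-hand bound is ¬γ = 0.10.
The residuum of the Łukasiewicz t-norm gives the supremum: min(1, 1 − 1.00 + 0.10).
1 − 1.00 + 0.10 = 0.10, so t = min(1, 0.10) = 0.10.
Check: 1.00 ⊙ 0.10 = max(0, 0.10) = 0.10 ≤ 0.10.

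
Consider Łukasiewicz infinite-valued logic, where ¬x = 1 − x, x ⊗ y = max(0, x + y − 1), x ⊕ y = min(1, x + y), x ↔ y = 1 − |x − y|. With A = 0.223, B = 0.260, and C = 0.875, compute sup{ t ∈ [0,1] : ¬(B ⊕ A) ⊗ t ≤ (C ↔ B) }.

0.868

B ⊕ A = min(1, 0.260 + 0.223) = min(1, 0.483) = 0.483
¬(B ⊕ A) = 1 − 0.483 = 0.517
So the left factor is ¬(B ⊕ A) = 0.517.
C ↔ B = 1 − |0.875 − 0.260| = 1 − 0.615 = 0.385
So the right-hand bound is C ↔ B = 0.385.
The residuum of the Łukasiewicz t-norm gives the supremum: min(1, 1 − 0.517 + 0.385).
1 − 0.517 + 0.385 = 0.868, so t = min(1, 0.868) = 0.868.
Check: 0.517 ⊗ 0.868 = max(0, 0.385) = 0.385 ≤ 0.385.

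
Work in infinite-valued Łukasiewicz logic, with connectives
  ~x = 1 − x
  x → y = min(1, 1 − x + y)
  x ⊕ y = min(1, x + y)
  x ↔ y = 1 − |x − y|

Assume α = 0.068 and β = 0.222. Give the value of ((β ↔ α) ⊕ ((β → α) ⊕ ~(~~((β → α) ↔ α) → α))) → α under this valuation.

β ↔ α = 1 − |0.222 − 0.068| = 1 − 0.154 = 0.846
β → α = min(1, 1 − 0.222 + 0.068) = min(1, 0.846) = 0.846
(β → α) ↔ α = 1 − |0.846 − 0.068| = 1 − 0.778 = 0.222
~((β → α) ↔ α) = 1 − 0.222 = 0.778
~~((β → α) ↔ α) = 1 − 0.778 = 0.222
~~((β → α) ↔ α) → α = min(1, 1 − 0.222 + 0.068) = min(1, 0.846) = 0.846
~(~~((β → α) ↔ α) → α) = 1 − 0.846 = 0.154
(β → α) ⊕ ~(~~((β → α) ↔ α) → α) = min(1, 0.846 + 0.154) = min(1, 1.000) = 1.000
(β ↔ α) ⊕ ((β → α) ⊕ ~(~~((β → α) ↔ α) → α)) = min(1, 0.846 + 1.000) = min(1, 1.846) = 1.000
((β ↔ α) ⊕ ((β → α) ⊕ ~(~~((β → α) ↔ α) → α))) → α = min(1, 1 − 1.000 + 0.068) = min(1, 0.068) = 0.068

0.068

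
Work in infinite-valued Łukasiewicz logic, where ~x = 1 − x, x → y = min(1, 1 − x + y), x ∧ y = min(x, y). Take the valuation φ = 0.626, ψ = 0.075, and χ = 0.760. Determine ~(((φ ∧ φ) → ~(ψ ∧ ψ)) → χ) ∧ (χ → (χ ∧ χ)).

0.240

φ ∧ φ = min(0.626, 0.626) = 0.626
ψ ∧ ψ = min(0.075, 0.075) = 0.075
~(ψ ∧ ψ) = 1 − 0.075 = 0.925
(φ ∧ φ) → ~(ψ ∧ ψ) = min(1, 1 − 0.626 + 0.925) = min(1, 1.299) = 1.000
((φ ∧ φ) → ~(ψ ∧ ψ)) → χ = min(1, 1 − 1.000 + 0.760) = min(1, 0.760) = 0.760
~(((φ ∧ φ) → ~(ψ ∧ ψ)) → χ) = 1 − 0.760 = 0.240
χ ∧ χ = min(0.760, 0.760) = 0.760
χ → (χ ∧ χ) = min(1, 1 − 0.760 + 0.760) = min(1, 1.000) = 1.000
~(((φ ∧ φ) → ~(ψ ∧ ψ)) → χ) ∧ (χ → (χ ∧ χ)) = min(0.240, 1.000) = 0.240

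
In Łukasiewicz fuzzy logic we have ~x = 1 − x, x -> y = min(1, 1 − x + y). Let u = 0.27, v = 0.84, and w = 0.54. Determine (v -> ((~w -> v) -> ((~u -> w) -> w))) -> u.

~w = 1 − 0.54 = 0.46
~w -> v = min(1, 1 − 0.46 + 0.84) = min(1, 1.38) = 1.00
~u = 1 − 0.27 = 0.73
~u -> w = min(1, 1 − 0.73 + 0.54) = min(1, 0.81) = 0.81
(~u -> w) -> w = min(1, 1 − 0.81 + 0.54) = min(1, 0.73) = 0.73
(~w -> v) -> ((~u -> w) -> w) = min(1, 1 − 1.00 + 0.73) = min(1, 0.73) = 0.73
v -> ((~w -> v) -> ((~u -> w) -> w)) = min(1, 1 − 0.84 + 0.73) = min(1, 0.89) = 0.89
(v -> ((~w -> v) -> ((~u -> w) -> w))) -> u = min(1, 1 − 0.89 + 0.27) = min(1, 0.38) = 0.38

0.38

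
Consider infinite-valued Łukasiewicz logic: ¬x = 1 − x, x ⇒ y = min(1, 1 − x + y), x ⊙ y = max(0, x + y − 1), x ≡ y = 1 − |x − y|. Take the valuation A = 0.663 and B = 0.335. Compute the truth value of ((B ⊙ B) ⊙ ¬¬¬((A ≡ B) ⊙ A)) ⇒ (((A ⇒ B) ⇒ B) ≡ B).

1.000

B ⊙ B = max(0, 0.335 + 0.335 − 1) = max(0, -0.330) = 0.000
A ≡ B = 1 − |0.663 − 0.335| = 1 − 0.328 = 0.672
(A ≡ B) ⊙ A = max(0, 0.672 + 0.663 − 1) = max(0, 0.335) = 0.335
¬((A ≡ B) ⊙ A) = 1 − 0.335 = 0.665
¬¬((A ≡ B) ⊙ A) = 1 − 0.665 = 0.335
¬¬¬((A ≡ B) ⊙ A) = 1 − 0.335 = 0.665
(B ⊙ B) ⊙ ¬¬¬((A ≡ B) ⊙ A) = max(0, 0.000 + 0.665 − 1) = max(0, -0.335) = 0.000
A ⇒ B = min(1, 1 − 0.663 + 0.335) = min(1, 0.672) = 0.672
(A ⇒ B) ⇒ B = min(1, 1 − 0.672 + 0.335) = min(1, 0.663) = 0.663
((A ⇒ B) ⇒ B) ≡ B = 1 − |0.663 − 0.335| = 1 − 0.328 = 0.672
((B ⊙ B) ⊙ ¬¬¬((A ≡ B) ⊙ A)) ⇒ (((A ⇒ B) ⇒ B) ≡ B) = min(1, 1 − 0.000 + 0.672) = min(1, 1.672) = 1.000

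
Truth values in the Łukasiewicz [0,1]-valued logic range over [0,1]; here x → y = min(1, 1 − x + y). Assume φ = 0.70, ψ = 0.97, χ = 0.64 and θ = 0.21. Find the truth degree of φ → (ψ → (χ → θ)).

0.90

χ → θ = min(1, 1 − 0.64 + 0.21) = min(1, 0.57) = 0.57
ψ → (χ → θ) = min(1, 1 − 0.97 + 0.57) = min(1, 0.60) = 0.60
φ → (ψ → (χ → θ)) = min(1, 1 − 0.70 + 0.60) = min(1, 0.90) = 0.90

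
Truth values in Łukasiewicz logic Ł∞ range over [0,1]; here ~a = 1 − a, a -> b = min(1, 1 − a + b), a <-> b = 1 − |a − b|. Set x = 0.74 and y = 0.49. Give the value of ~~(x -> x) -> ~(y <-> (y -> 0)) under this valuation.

x -> x = min(1, 1 − 0.74 + 0.74) = min(1, 1.00) = 1.00
~(x -> x) = 1 − 1.00 = 0.00
~~(x -> x) = 1 − 0.00 = 1.00
y -> 0 = min(1, 1 − 0.49 + 0.00) = min(1, 0.51) = 0.51
y <-> (y -> 0) = 1 − |0.49 − 0.51| = 1 − 0.02 = 0.98
~(y <-> (y -> 0)) = 1 − 0.98 = 0.02
~~(x -> x) -> ~(y <-> (y -> 0)) = min(1, 1 − 1.00 + 0.02) = min(1, 0.02) = 0.02

0.02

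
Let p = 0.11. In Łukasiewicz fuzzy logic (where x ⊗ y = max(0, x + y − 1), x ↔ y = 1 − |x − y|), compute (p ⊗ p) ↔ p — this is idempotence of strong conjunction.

0.89

p ⊗ p = max(0, 0.11 + 0.11 − 1) = max(0, -0.78) = 0.00
(p ⊗ p) ↔ p = 1 − |0.00 − 0.11| = 1 − 0.11 = 0.89
(The value 0.89 < 1 shows this instance is not satisfied; fails in Ł∞ since a ⊗ a = max(0, 2a−1) ≠ a in general.)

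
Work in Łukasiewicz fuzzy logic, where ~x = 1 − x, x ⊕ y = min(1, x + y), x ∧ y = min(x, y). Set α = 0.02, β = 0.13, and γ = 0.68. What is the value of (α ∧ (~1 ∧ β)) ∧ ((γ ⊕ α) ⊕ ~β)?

0.00

~1 = 1 − 1.00 = 0.00
~1 ∧ β = min(0.00, 0.13) = 0.00
α ∧ (~1 ∧ β) = min(0.02, 0.00) = 0.00
γ ⊕ α = min(1, 0.68 + 0.02) = min(1, 0.70) = 0.70
~β = 1 − 0.13 = 0.87
(γ ⊕ α) ⊕ ~β = min(1, 0.70 + 0.87) = min(1, 1.57) = 1.00
(α ∧ (~1 ∧ β)) ∧ ((γ ⊕ α) ⊕ ~β) = min(0.00, 1.00) = 0.00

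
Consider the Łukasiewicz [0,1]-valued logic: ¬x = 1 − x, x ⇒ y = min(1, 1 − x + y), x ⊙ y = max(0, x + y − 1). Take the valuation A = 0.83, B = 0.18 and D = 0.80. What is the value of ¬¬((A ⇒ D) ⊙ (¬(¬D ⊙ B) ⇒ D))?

0.77

A ⇒ D = min(1, 1 − 0.83 + 0.80) = min(1, 0.97) = 0.97
¬D = 1 − 0.80 = 0.20
¬D ⊙ B = max(0, 0.20 + 0.18 − 1) = max(0, -0.62) = 0.00
¬(¬D ⊙ B) = 1 − 0.00 = 1.00
¬(¬D ⊙ B) ⇒ D = min(1, 1 − 1.00 + 0.80) = min(1, 0.80) = 0.80
(A ⇒ D) ⊙ (¬(¬D ⊙ B) ⇒ D) = max(0, 0.97 + 0.80 − 1) = max(0, 0.77) = 0.77
¬((A ⇒ D) ⊙ (¬(¬D ⊙ B) ⇒ D)) = 1 − 0.77 = 0.23
¬¬((A ⇒ D) ⊙ (¬(¬D ⊙ B) ⇒ D)) = 1 − 0.23 = 0.77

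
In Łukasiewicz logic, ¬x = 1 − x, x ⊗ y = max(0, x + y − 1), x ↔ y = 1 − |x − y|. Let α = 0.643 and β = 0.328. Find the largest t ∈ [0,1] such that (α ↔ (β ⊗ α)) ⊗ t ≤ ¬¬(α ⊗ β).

β ⊗ α = max(0, 0.328 + 0.643 − 1) = max(0, -0.029) = 0.000
α ↔ (β ⊗ α) = 1 − |0.643 − 0.000| = 1 − 0.643 = 0.357
So the left factor is α ↔ (β ⊗ α) = 0.357.
α ⊗ β = max(0, 0.643 + 0.328 − 1) = max(0, -0.029) = 0.000
¬(α ⊗ β) = 1 − 0.000 = 1.000
¬¬(α ⊗ β) = 1 − 1.000 = 0.000
So the right-hand bound is ¬¬(α ⊗ β) = 0.000.
The residuum of the Łukasiewicz t-norm gives the supremum: min(1, 1 − 0.357 + 0.000).
1 − 0.357 + 0.000 = 0.643, so t = min(1, 0.643) = 0.643.
Check: 0.357 ⊗ 0.643 = max(0, 0.000) = 0.000 ≤ 0.000.

0.643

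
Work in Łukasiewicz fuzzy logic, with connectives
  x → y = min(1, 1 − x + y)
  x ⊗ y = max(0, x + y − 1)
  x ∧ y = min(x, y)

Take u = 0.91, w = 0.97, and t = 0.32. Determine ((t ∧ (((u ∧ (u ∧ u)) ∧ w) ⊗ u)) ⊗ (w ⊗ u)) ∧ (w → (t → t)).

u ∧ u = min(0.91, 0.91) = 0.91
u ∧ (u ∧ u) = min(0.91, 0.91) = 0.91
(u ∧ (u ∧ u)) ∧ w = min(0.91, 0.97) = 0.91
((u ∧ (u ∧ u)) ∧ w) ⊗ u = max(0, 0.91 + 0.91 − 1) = max(0, 0.82) = 0.82
t ∧ (((u ∧ (u ∧ u)) ∧ w) ⊗ u) = min(0.32, 0.82) = 0.32
w ⊗ u = max(0, 0.97 + 0.91 − 1) = max(0, 0.88) = 0.88
(t ∧ (((u ∧ (u ∧ u)) ∧ w) ⊗ u)) ⊗ (w ⊗ u) = max(0, 0.32 + 0.88 − 1) = max(0, 0.20) = 0.20
t → t = min(1, 1 − 0.32 + 0.32) = min(1, 1.00) = 1.00
w → (t → t) = min(1, 1 − 0.97 + 1.00) = min(1, 1.03) = 1.00
((t ∧ (((u ∧ (u ∧ u)) ∧ w) ⊗ u)) ⊗ (w ⊗ u)) ∧ (w → (t → t)) = min(0.20, 1.00) = 0.20

0.20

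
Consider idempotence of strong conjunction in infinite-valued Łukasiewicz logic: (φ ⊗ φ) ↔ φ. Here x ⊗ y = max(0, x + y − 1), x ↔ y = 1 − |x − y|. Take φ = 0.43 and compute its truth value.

φ ⊗ φ = max(0, 0.43 + 0.43 − 1) = max(0, -0.14) = 0.00
(φ ⊗ φ) ↔ φ = 1 − |0.00 − 0.43| = 1 − 0.43 = 0.57
(The value 0.57 < 1 shows this instance is not satisfied; fails in Ł∞ since a ⊗ a = max(0, 2a−1) ≠ a in general.)

0.57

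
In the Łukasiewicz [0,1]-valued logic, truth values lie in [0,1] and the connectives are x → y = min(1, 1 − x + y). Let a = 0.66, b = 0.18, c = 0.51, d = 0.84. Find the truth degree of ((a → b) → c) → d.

0.85

a → b = min(1, 1 − 0.66 + 0.18) = min(1, 0.52) = 0.52
(a → b) → c = min(1, 1 − 0.52 + 0.51) = min(1, 0.99) = 0.99
((a → b) → c) → d = min(1, 1 − 0.99 + 0.84) = min(1, 0.85) = 0.85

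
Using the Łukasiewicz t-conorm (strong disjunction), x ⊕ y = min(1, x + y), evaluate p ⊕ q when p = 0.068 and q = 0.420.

0.488

p ⊕ q = min(1, 0.068 + 0.420) = min(1, 0.488) = 0.488
For comparison, the Gödel t-conorm max(x, y) would give 0.420.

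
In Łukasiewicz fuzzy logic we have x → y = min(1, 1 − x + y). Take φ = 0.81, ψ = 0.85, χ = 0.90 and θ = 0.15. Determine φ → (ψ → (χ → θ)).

χ → θ = min(1, 1 − 0.90 + 0.15) = min(1, 0.25) = 0.25
ψ → (χ → θ) = min(1, 1 − 0.85 + 0.25) = min(1, 0.40) = 0.40
φ → (ψ → (χ → θ)) = min(1, 1 − 0.81 + 0.40) = min(1, 0.59) = 0.59

0.59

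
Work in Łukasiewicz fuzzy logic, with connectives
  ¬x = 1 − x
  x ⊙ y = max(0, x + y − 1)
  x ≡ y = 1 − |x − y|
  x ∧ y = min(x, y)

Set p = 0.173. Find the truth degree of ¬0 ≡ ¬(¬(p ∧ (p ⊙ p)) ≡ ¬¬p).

0.827

¬0 = 1 − 0.000 = 1.000
p ⊙ p = max(0, 0.173 + 0.173 − 1) = max(0, -0.654) = 0.000
p ∧ (p ⊙ p) = min(0.173, 0.000) = 0.000
¬(p ∧ (p ⊙ p)) = 1 − 0.000 = 1.000
¬p = 1 − 0.173 = 0.827
¬¬p = 1 − 0.827 = 0.173
¬(p ∧ (p ⊙ p)) ≡ ¬¬p = 1 − |1.000 − 0.173| = 1 − 0.827 = 0.173
¬(¬(p ∧ (p ⊙ p)) ≡ ¬¬p) = 1 − 0.173 = 0.827
¬0 ≡ ¬(¬(p ∧ (p ⊙ p)) ≡ ¬¬p) = 1 − |1.000 − 0.827| = 1 − 0.173 = 0.827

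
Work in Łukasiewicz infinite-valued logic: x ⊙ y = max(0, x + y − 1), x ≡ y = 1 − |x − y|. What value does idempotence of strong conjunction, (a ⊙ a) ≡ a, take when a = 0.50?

0.50

a ⊙ a = max(0, 0.50 + 0.50 − 1) = max(0, 0.00) = 0.00
(a ⊙ a) ≡ a = 1 − |0.00 − 0.50| = 1 − 0.50 = 0.50
(The value 0.50 < 1 shows this instance is not satisfied; fails in Ł∞ since a ⊗ a = max(0, 2a−1) ≠ a in general.)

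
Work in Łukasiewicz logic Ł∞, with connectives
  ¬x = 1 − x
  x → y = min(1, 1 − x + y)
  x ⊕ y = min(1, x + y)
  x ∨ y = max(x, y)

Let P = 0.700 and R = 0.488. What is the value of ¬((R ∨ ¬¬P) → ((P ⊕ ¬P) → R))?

¬P = 1 − 0.700 = 0.300
¬¬P = 1 − 0.300 = 0.700
R ∨ ¬¬P = max(0.488, 0.700) = 0.700
P ⊕ ¬P = min(1, 0.700 + 0.300) = min(1, 1.000) = 1.000
(P ⊕ ¬P) → R = min(1, 1 − 1.000 + 0.488) = min(1, 0.488) = 0.488
(R ∨ ¬¬P) → ((P ⊕ ¬P) → R) = min(1, 1 − 0.700 + 0.488) = min(1, 0.788) = 0.788
¬((R ∨ ¬¬P) → ((P ⊕ ¬P) → R)) = 1 − 0.788 = 0.212

0.212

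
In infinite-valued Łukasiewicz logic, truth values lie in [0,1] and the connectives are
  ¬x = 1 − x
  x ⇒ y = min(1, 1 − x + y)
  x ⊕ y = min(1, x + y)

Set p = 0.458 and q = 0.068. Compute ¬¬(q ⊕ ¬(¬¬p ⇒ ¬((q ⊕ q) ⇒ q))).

0.458

¬p = 1 − 0.458 = 0.542
¬¬p = 1 − 0.542 = 0.458
q ⊕ q = min(1, 0.068 + 0.068) = min(1, 0.136) = 0.136
(q ⊕ q) ⇒ q = min(1, 1 − 0.136 + 0.068) = min(1, 0.932) = 0.932
¬((q ⊕ q) ⇒ q) = 1 − 0.932 = 0.068
¬¬p ⇒ ¬((q ⊕ q) ⇒ q) = min(1, 1 − 0.458 + 0.068) = min(1, 0.610) = 0.610
¬(¬¬p ⇒ ¬((q ⊕ q) ⇒ q)) = 1 − 0.610 = 0.390
q ⊕ ¬(¬¬p ⇒ ¬((q ⊕ q) ⇒ q)) = min(1, 0.068 + 0.390) = min(1, 0.458) = 0.458
¬(q ⊕ ¬(¬¬p ⇒ ¬((q ⊕ q) ⇒ q))) = 1 − 0.458 = 0.542
¬¬(q ⊕ ¬(¬¬p ⇒ ¬((q ⊕ q) ⇒ q))) = 1 − 0.542 = 0.458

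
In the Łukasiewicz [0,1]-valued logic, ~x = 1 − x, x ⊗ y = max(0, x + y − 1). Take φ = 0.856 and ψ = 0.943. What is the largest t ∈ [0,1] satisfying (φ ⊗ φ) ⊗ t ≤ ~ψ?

0.345

φ ⊗ φ = max(0, 0.856 + 0.856 − 1) = max(0, 0.712) = 0.712
So the left factor is φ ⊗ φ = 0.712.
~ψ = 1 − 0.943 = 0.057
So the right-hand bound is ~ψ = 0.057.
The residuum of the Łukasiewicz t-norm gives the supremum: min(1, 1 − 0.712 + 0.057).
1 − 0.712 + 0.057 = 0.345, so t = min(1, 0.345) = 0.345.
Check: 0.712 ⊗ 0.345 = max(0, 0.057) = 0.057 ≤ 0.057.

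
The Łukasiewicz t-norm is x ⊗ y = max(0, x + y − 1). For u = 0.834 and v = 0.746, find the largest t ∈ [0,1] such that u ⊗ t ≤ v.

0.912

The residuum of the Łukasiewicz t-norm gives the supremum: min(1, 1 − 0.834 + 0.746).
1 − 0.834 + 0.746 = 0.912, so t = min(1, 0.912) = 0.912.
Check: 0.834 ⊗ 0.912 = max(0, 0.746) = 0.746 ≤ 0.746.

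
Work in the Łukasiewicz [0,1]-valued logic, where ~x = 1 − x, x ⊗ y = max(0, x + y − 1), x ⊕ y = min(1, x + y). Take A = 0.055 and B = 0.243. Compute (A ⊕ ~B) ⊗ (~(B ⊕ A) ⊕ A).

0.569

~B = 1 − 0.243 = 0.757
A ⊕ ~B = min(1, 0.055 + 0.757) = min(1, 0.812) = 0.812
B ⊕ A = min(1, 0.243 + 0.055) = min(1, 0.298) = 0.298
~(B ⊕ A) = 1 − 0.298 = 0.702
~(B ⊕ A) ⊕ A = min(1, 0.702 + 0.055) = min(1, 0.757) = 0.757
(A ⊕ ~B) ⊗ (~(B ⊕ A) ⊕ A) = max(0, 0.812 + 0.757 − 1) = max(0, 0.569) = 0.569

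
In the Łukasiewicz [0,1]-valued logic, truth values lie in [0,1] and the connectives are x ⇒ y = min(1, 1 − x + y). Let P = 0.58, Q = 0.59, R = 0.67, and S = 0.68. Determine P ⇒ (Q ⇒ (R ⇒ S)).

R ⇒ S = min(1, 1 − 0.67 + 0.68) = min(1, 1.01) = 1.00
Q ⇒ (R ⇒ S) = min(1, 1 − 0.59 + 1.00) = min(1, 1.41) = 1.00
P ⇒ (Q ⇒ (R ⇒ S)) = min(1, 1 − 0.58 + 1.00) = min(1, 1.42) = 1.00

1.00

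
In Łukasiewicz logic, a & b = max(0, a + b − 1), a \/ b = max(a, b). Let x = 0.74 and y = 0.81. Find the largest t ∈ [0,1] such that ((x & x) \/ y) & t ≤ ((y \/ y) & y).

x & x = max(0, 0.74 + 0.74 − 1) = max(0, 0.48) = 0.48
(x & x) \/ y = max(0.48, 0.81) = 0.81
So the left factor is (x & x) \/ y = 0.81.
y \/ y = max(0.81, 0.81) = 0.81
(y \/ y) & y = max(0, 0.81 + 0.81 − 1) = max(0, 0.62) = 0.62
So the right-hand bound is (y \/ y) & y = 0.62.
The residuum of the Łukasiewicz t-norm gives the supremum: min(1, 1 − 0.81 + 0.62).
1 − 0.81 + 0.62 = 0.81, so t = min(1, 0.81) = 0.81.
Check: 0.81 & 0.81 = max(0, 0.62) = 0.62 ≤ 0.62.

0.81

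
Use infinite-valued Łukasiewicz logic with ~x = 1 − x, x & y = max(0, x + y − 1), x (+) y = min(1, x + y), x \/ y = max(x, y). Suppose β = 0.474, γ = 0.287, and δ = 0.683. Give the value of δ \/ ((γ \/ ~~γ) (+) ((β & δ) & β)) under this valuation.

~γ = 1 − 0.287 = 0.713
~~γ = 1 − 0.713 = 0.287
γ \/ ~~γ = max(0.287, 0.287) = 0.287
β & δ = max(0, 0.474 + 0.683 − 1) = max(0, 0.157) = 0.157
(β & δ) & β = max(0, 0.157 + 0.474 − 1) = max(0, -0.369) = 0.000
(γ \/ ~~γ) (+) ((β & δ) & β) = min(1, 0.287 + 0.000) = min(1, 0.287) = 0.287
δ \/ ((γ \/ ~~γ) (+) ((β & δ) & β)) = max(0.683, 0.287) = 0.683

0.683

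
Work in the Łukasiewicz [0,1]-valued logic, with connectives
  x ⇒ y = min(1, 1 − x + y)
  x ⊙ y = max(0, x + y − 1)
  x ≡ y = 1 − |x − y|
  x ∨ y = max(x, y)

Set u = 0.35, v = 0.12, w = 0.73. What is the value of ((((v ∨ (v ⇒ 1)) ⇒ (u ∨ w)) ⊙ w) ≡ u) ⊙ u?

v ⇒ 1 = min(1, 1 − 0.12 + 1.00) = min(1, 1.88) = 1.00
v ∨ (v ⇒ 1) = max(0.12, 1.00) = 1.00
u ∨ w = max(0.35, 0.73) = 0.73
(v ∨ (v ⇒ 1)) ⇒ (u ∨ w) = min(1, 1 − 1.00 + 0.73) = min(1, 0.73) = 0.73
((v ∨ (v ⇒ 1)) ⇒ (u ∨ w)) ⊙ w = max(0, 0.73 + 0.73 − 1) = max(0, 0.46) = 0.46
(((v ∨ (v ⇒ 1)) ⇒ (u ∨ w)) ⊙ w) ≡ u = 1 − |0.46 − 0.35| = 1 − 0.11 = 0.89
((((v ∨ (v ⇒ 1)) ⇒ (u ∨ w)) ⊙ w) ≡ u) ⊙ u = max(0, 0.89 + 0.35 − 1) = max(0, 0.24) = 0.24

0.24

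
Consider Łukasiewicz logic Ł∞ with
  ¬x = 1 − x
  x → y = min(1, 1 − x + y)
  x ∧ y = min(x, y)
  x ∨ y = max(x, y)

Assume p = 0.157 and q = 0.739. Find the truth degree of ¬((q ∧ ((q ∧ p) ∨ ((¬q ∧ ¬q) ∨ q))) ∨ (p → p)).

0.000

q ∧ p = min(0.739, 0.157) = 0.157
¬q = 1 − 0.739 = 0.261
¬q ∧ ¬q = min(0.261, 0.261) = 0.261
(¬q ∧ ¬q) ∨ q = max(0.261, 0.739) = 0.739
(q ∧ p) ∨ ((¬q ∧ ¬q) ∨ q) = max(0.157, 0.739) = 0.739
q ∧ ((q ∧ p) ∨ ((¬q ∧ ¬q) ∨ q)) = min(0.739, 0.739) = 0.739
p → p = min(1, 1 − 0.157 + 0.157) = min(1, 1.000) = 1.000
(q ∧ ((q ∧ p) ∨ ((¬q ∧ ¬q) ∨ q))) ∨ (p → p) = max(0.739, 1.000) = 1.000
¬((q ∧ ((q ∧ p) ∨ ((¬q ∧ ¬q) ∨ q))) ∨ (p → p)) = 1 − 1.000 = 0.000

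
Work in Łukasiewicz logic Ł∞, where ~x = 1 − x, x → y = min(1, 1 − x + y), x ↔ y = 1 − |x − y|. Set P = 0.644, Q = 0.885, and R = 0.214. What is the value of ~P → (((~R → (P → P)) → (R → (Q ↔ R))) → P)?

~P = 1 − 0.644 = 0.356
~R = 1 − 0.214 = 0.786
P → P = min(1, 1 − 0.644 + 0.644) = min(1, 1.000) = 1.000
~R → (P → P) = min(1, 1 − 0.786 + 1.000) = min(1, 1.214) = 1.000
Q ↔ R = 1 − |0.885 − 0.214| = 1 − 0.671 = 0.329
R → (Q ↔ R) = min(1, 1 − 0.214 + 0.329) = min(1, 1.115) = 1.000
(~R → (P → P)) → (R → (Q ↔ R)) = min(1, 1 − 1.000 + 1.000) = min(1, 1.000) = 1.000
((~R → (P → P)) → (R → (Q ↔ R))) → P = min(1, 1 − 1.000 + 0.644) = min(1, 0.644) = 0.644
~P → (((~R → (P → P)) → (R → (Q ↔ R))) → P) = min(1, 1 − 0.356 + 0.644) = min(1, 1.288) = 1.000

1.000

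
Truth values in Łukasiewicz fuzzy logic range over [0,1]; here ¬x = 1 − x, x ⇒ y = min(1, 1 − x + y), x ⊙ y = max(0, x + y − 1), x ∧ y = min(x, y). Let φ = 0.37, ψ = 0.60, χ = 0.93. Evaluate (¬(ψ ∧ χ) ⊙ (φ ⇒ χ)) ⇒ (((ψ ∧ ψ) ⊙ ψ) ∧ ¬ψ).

0.80

ψ ∧ χ = min(0.60, 0.93) = 0.60
¬(ψ ∧ χ) = 1 − 0.60 = 0.40
φ ⇒ χ = min(1, 1 − 0.37 + 0.93) = min(1, 1.56) = 1.00
¬(ψ ∧ χ) ⊙ (φ ⇒ χ) = max(0, 0.40 + 1.00 − 1) = max(0, 0.40) = 0.40
ψ ∧ ψ = min(0.60, 0.60) = 0.60
(ψ ∧ ψ) ⊙ ψ = max(0, 0.60 + 0.60 − 1) = max(0, 0.20) = 0.20
¬ψ = 1 − 0.60 = 0.40
((ψ ∧ ψ) ⊙ ψ) ∧ ¬ψ = min(0.20, 0.40) = 0.20
(¬(ψ ∧ χ) ⊙ (φ ⇒ χ)) ⇒ (((ψ ∧ ψ) ⊙ ψ) ∧ ¬ψ) = min(1, 1 − 0.40 + 0.20) = min(1, 0.80) = 0.80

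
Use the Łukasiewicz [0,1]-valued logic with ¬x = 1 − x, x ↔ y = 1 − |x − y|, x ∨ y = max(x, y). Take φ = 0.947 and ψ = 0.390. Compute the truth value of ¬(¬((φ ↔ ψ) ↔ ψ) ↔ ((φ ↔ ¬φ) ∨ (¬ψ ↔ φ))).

0.610

φ ↔ ψ = 1 − |0.947 − 0.390| = 1 − 0.557 = 0.443
(φ ↔ ψ) ↔ ψ = 1 − |0.443 − 0.390| = 1 − 0.053 = 0.947
¬((φ ↔ ψ) ↔ ψ) = 1 − 0.947 = 0.053
¬φ = 1 − 0.947 = 0.053
φ ↔ ¬φ = 1 − |0.947 − 0.053| = 1 − 0.894 = 0.106
¬ψ = 1 − 0.390 = 0.610
¬ψ ↔ φ = 1 − |0.610 − 0.947| = 1 − 0.337 = 0.663
(φ ↔ ¬φ) ∨ (¬ψ ↔ φ) = max(0.106, 0.663) = 0.663
¬((φ ↔ ψ) ↔ ψ) ↔ ((φ ↔ ¬φ) ∨ (¬ψ ↔ φ)) = 1 − |0.053 − 0.663| = 1 − 0.610 = 0.390
¬(¬((φ ↔ ψ) ↔ ψ) ↔ ((φ ↔ ¬φ) ∨ (¬ψ ↔ φ))) = 1 − 0.390 = 0.610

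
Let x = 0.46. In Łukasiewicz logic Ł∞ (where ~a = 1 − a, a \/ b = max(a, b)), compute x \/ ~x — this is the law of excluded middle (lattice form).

~x = 1 − 0.46 = 0.54
x \/ ~x = max(0.46, 0.54) = 0.54
(The value 0.54 < 1 shows this instance is not satisfied; not a Ł∞-tautology — its value is max(a, 1−a).)

0.54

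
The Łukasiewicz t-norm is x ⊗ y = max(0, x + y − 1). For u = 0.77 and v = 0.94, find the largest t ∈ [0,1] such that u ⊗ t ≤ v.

The residuum of the Łukasiewicz t-norm gives the supremum: min(1, 1 − 0.77 + 0.94).
1 − 0.77 + 0.94 = 1.17, so t = min(1, 1.17) = 1.00.
Check: 0.77 ⊗ 1.00 = max(0, 0.77) = 0.77 ≤ 0.94.

1.00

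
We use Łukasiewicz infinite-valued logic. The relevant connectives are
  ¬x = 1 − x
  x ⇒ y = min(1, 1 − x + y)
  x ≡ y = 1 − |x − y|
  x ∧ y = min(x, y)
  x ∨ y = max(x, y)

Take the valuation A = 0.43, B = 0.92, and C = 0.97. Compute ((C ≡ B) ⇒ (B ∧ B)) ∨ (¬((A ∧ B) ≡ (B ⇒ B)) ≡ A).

0.97

C ≡ B = 1 − |0.97 − 0.92| = 1 − 0.05 = 0.95
B ∧ B = min(0.92, 0.92) = 0.92
(C ≡ B) ⇒ (B ∧ B) = min(1, 1 − 0.95 + 0.92) = min(1, 0.97) = 0.97
A ∧ B = min(0.43, 0.92) = 0.43
B ⇒ B = min(1, 1 − 0.92 + 0.92) = min(1, 1.00) = 1.00
(A ∧ B) ≡ (B ⇒ B) = 1 − |0.43 − 1.00| = 1 − 0.57 = 0.43
¬((A ∧ B) ≡ (B ⇒ B)) = 1 − 0.43 = 0.57
¬((A ∧ B) ≡ (B ⇒ B)) ≡ A = 1 − |0.57 − 0.43| = 1 − 0.14 = 0.86
((C ≡ B) ⇒ (B ∧ B)) ∨ (¬((A ∧ B) ≡ (B ⇒ B)) ≡ A) = max(0.97, 0.86) = 0.97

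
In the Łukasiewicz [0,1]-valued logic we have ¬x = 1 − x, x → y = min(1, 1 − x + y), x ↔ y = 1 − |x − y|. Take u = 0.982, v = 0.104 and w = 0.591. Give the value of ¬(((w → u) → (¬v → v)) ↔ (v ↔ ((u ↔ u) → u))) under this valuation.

0.086

w → u = min(1, 1 − 0.591 + 0.982) = min(1, 1.391) = 1.000
¬v = 1 − 0.104 = 0.896
¬v → v = min(1, 1 − 0.896 + 0.104) = min(1, 0.208) = 0.208
(w → u) → (¬v → v) = min(1, 1 − 1.000 + 0.208) = min(1, 0.208) = 0.208
u ↔ u = 1 − |0.982 − 0.982| = 1 − 0.000 = 1.000
(u ↔ u) → u = min(1, 1 − 1.000 + 0.982) = min(1, 0.982) = 0.982
v ↔ ((u ↔ u) → u) = 1 − |0.104 − 0.982| = 1 − 0.878 = 0.122
((w → u) → (¬v → v)) ↔ (v ↔ ((u ↔ u) → u)) = 1 − |0.208 − 0.122| = 1 − 0.086 = 0.914
¬(((w → u) → (¬v → v)) ↔ (v ↔ ((u ↔ u) → u))) = 1 − 0.914 = 0.086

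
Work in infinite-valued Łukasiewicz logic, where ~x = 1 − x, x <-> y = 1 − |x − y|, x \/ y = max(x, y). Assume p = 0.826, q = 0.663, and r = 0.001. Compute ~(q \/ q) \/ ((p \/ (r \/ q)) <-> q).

q \/ q = max(0.663, 0.663) = 0.663
~(q \/ q) = 1 − 0.663 = 0.337
r \/ q = max(0.001, 0.663) = 0.663
p \/ (r \/ q) = max(0.826, 0.663) = 0.826
(p \/ (r \/ q)) <-> q = 1 − |0.826 − 0.663| = 1 − 0.163 = 0.837
~(q \/ q) \/ ((p \/ (r \/ q)) <-> q) = max(0.337, 0.837) = 0.837

0.837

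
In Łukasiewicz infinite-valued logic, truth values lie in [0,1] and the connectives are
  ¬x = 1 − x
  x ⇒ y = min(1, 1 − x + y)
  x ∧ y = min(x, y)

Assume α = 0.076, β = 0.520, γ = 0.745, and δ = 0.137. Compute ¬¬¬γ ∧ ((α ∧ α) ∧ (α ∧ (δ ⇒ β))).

0.076

¬γ = 1 − 0.745 = 0.255
¬¬γ = 1 − 0.255 = 0.745
¬¬¬γ = 1 − 0.745 = 0.255
α ∧ α = min(0.076, 0.076) = 0.076
δ ⇒ β = min(1, 1 − 0.137 + 0.520) = min(1, 1.383) = 1.000
α ∧ (δ ⇒ β) = min(0.076, 1.000) = 0.076
(α ∧ α) ∧ (α ∧ (δ ⇒ β)) = min(0.076, 0.076) = 0.076
¬¬¬γ ∧ ((α ∧ α) ∧ (α ∧ (δ ⇒ β))) = min(0.255, 0.076) = 0.076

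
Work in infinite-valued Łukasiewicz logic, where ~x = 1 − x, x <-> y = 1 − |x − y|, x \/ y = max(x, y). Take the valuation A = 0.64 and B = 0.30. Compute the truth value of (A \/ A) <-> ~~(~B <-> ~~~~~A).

0.98

A \/ A = max(0.64, 0.64) = 0.64
~B = 1 − 0.30 = 0.70
~A = 1 − 0.64 = 0.36
~~A = 1 − 0.36 = 0.64
~~~A = 1 − 0.64 = 0.36
~~~~A = 1 − 0.36 = 0.64
~~~~~A = 1 − 0.64 = 0.36
~B <-> ~~~~~A = 1 − |0.70 − 0.36| = 1 − 0.34 = 0.66
~(~B <-> ~~~~~A) = 1 − 0.66 = 0.34
~~(~B <-> ~~~~~A) = 1 − 0.34 = 0.66
(A \/ A) <-> ~~(~B <-> ~~~~~A) = 1 − |0.64 − 0.66| = 1 − 0.02 = 0.98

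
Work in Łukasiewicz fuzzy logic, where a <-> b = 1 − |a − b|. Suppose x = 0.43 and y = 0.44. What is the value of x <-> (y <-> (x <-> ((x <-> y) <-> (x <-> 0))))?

x <-> y = 1 − |0.43 − 0.44| = 1 − 0.01 = 0.99
x <-> 0 = 1 − |0.43 − 0.00| = 1 − 0.43 = 0.57
(x <-> y) <-> (x <-> 0) = 1 − |0.99 − 0.57| = 1 − 0.42 = 0.58
x <-> ((x <-> y) <-> (x <-> 0)) = 1 − |0.43 − 0.58| = 1 − 0.15 = 0.85
y <-> (x <-> ((x <-> y) <-> (x <-> 0))) = 1 − |0.44 − 0.85| = 1 − 0.41 = 0.59
x <-> (y <-> (x <-> ((x <-> y) <-> (x <-> 0)))) = 1 − |0.43 − 0.59| = 1 − 0.16 = 0.84

0.84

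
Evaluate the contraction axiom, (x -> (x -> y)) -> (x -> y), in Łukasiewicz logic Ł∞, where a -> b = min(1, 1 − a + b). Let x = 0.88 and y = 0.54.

0.88

x -> y = min(1, 1 − 0.88 + 0.54) = min(1, 0.66) = 0.66
x -> (x -> y) = min(1, 1 − 0.88 + 0.66) = min(1, 0.78) = 0.78
(x -> (x -> y)) -> (x -> y) = min(1, 1 − 0.78 + 0.66) = min(1, 0.88) = 0.88
(The value 0.88 < 1 shows this instance is not satisfied; fails in Ł∞ (the t-norm is not idempotent).)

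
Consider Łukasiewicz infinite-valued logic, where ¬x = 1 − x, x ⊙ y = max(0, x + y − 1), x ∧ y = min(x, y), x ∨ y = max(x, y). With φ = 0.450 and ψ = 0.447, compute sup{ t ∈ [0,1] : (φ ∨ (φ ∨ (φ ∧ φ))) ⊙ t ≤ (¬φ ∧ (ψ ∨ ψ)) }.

0.997

φ ∧ φ = min(0.450, 0.450) = 0.450
φ ∨ (φ ∧ φ) = max(0.450, 0.450) = 0.450
φ ∨ (φ ∨ (φ ∧ φ)) = max(0.450, 0.450) = 0.450
So the left factor is φ ∨ (φ ∨ (φ ∧ φ)) = 0.450.
¬φ = 1 − 0.450 = 0.550
ψ ∨ ψ = max(0.447, 0.447) = 0.447
¬φ ∧ (ψ ∨ ψ) = min(0.550, 0.447) = 0.447
So the right-hand bound is ¬φ ∧ (ψ ∨ ψ) = 0.447.
The residuum of the Łukasiewicz t-norm gives the supremum: min(1, 1 − 0.450 + 0.447).
1 − 0.450 + 0.447 = 0.997, so t = min(1, 0.997) = 0.997.
Check: 0.450 ⊙ 0.997 = max(0, 0.447) = 0.447 ≤ 0.447.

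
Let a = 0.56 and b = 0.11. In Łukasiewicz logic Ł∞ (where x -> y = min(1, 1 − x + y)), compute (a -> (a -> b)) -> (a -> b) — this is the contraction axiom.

a -> b = min(1, 1 − 0.56 + 0.11) = min(1, 0.55) = 0.55
a -> (a -> b) = min(1, 1 − 0.56 + 0.55) = min(1, 0.99) = 0.99
(a -> (a -> b)) -> (a -> b) = min(1, 1 − 0.99 + 0.55) = min(1, 0.56) = 0.56
(The value 0.56 < 1 shows this instance is not satisfied; fails in Ł∞ (the t-norm is not idempotent).)

0.56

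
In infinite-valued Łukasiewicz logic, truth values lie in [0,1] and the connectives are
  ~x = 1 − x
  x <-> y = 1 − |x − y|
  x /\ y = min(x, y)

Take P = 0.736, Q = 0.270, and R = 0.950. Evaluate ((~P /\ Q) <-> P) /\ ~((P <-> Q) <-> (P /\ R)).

0.202

~P = 1 − 0.736 = 0.264
~P /\ Q = min(0.264, 0.270) = 0.264
(~P /\ Q) <-> P = 1 − |0.264 − 0.736| = 1 − 0.472 = 0.528
P <-> Q = 1 − |0.736 − 0.270| = 1 − 0.466 = 0.534
P /\ R = min(0.736, 0.950) = 0.736
(P <-> Q) <-> (P /\ R) = 1 − |0.534 − 0.736| = 1 − 0.202 = 0.798
~((P <-> Q) <-> (P /\ R)) = 1 − 0.798 = 0.202
((~P /\ Q) <-> P) /\ ~((P <-> Q) <-> (P /\ R)) = min(0.528, 0.202) = 0.202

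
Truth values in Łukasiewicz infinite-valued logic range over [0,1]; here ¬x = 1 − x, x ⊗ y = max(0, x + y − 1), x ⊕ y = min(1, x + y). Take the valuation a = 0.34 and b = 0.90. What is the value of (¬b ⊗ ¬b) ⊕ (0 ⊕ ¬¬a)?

0.34

¬b = 1 − 0.90 = 0.10
¬b ⊗ ¬b = max(0, 0.10 + 0.10 − 1) = max(0, -0.80) = 0.00
¬a = 1 − 0.34 = 0.66
¬¬a = 1 − 0.66 = 0.34
0 ⊕ ¬¬a = min(1, 0.00 + 0.34) = min(1, 0.34) = 0.34
(¬b ⊗ ¬b) ⊕ (0 ⊕ ¬¬a) = min(1, 0.00 + 0.34) = min(1, 0.34) = 0.34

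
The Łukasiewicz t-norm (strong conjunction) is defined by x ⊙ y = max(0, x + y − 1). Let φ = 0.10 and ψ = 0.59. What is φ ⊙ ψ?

φ ⊙ ψ = max(0, 0.10 + 0.59 − 1) = max(0, -0.31) = 0.00
For comparison, the Gödel (minimum) t-norm min(x, y) would give 0.10.

0.00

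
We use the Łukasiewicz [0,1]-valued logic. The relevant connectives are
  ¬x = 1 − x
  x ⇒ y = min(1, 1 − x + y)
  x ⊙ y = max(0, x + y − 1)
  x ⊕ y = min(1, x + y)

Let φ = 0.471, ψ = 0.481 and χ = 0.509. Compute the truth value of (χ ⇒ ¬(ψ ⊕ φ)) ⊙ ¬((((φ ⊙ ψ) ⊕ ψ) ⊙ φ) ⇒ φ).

0.000

ψ ⊕ φ = min(1, 0.481 + 0.471) = min(1, 0.952) = 0.952
¬(ψ ⊕ φ) = 1 − 0.952 = 0.048
χ ⇒ ¬(ψ ⊕ φ) = min(1, 1 − 0.509 + 0.048) = min(1, 0.539) = 0.539
φ ⊙ ψ = max(0, 0.471 + 0.481 − 1) = max(0, -0.048) = 0.000
(φ ⊙ ψ) ⊕ ψ = min(1, 0.000 + 0.481) = min(1, 0.481) = 0.481
((φ ⊙ ψ) ⊕ ψ) ⊙ φ = max(0, 0.481 + 0.471 − 1) = max(0, -0.048) = 0.000
(((φ ⊙ ψ) ⊕ ψ) ⊙ φ) ⇒ φ = min(1, 1 − 0.000 + 0.471) = min(1, 1.471) = 1.000
¬((((φ ⊙ ψ) ⊕ ψ) ⊙ φ) ⇒ φ) = 1 − 1.000 = 0.000
(χ ⇒ ¬(ψ ⊕ φ)) ⊙ ¬((((φ ⊙ ψ) ⊕ ψ) ⊙ φ) ⇒ φ) = max(0, 0.539 + 0.000 − 1) = max(0, -0.461) = 0.000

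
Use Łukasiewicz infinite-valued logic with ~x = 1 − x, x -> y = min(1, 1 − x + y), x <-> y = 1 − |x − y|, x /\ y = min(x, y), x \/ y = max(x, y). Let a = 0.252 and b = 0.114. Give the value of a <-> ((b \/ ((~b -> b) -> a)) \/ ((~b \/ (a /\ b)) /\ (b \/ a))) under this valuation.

~b = 1 − 0.114 = 0.886
~b -> b = min(1, 1 − 0.886 + 0.114) = min(1, 0.228) = 0.228
(~b -> b) -> a = min(1, 1 − 0.228 + 0.252) = min(1, 1.024) = 1.000
b \/ ((~b -> b) -> a) = max(0.114, 1.000) = 1.000
a /\ b = min(0.252, 0.114) = 0.114
~b \/ (a /\ b) = max(0.886, 0.114) = 0.886
b \/ a = max(0.114, 0.252) = 0.252
(~b \/ (a /\ b)) /\ (b \/ a) = min(0.886, 0.252) = 0.252
(b \/ ((~b -> b) -> a)) \/ ((~b \/ (a /\ b)) /\ (b \/ a)) = max(1.000, 0.252) = 1.000
a <-> ((b \/ ((~b -> b) -> a)) \/ ((~b \/ (a /\ b)) /\ (b \/ a))) = 1 − |0.252 − 1.000| = 1 − 0.748 = 0.252

0.252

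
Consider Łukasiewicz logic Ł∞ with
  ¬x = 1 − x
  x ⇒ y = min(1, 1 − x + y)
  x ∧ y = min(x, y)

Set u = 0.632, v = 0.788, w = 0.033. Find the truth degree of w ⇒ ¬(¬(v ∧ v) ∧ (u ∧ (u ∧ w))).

v ∧ v = min(0.788, 0.788) = 0.788
¬(v ∧ v) = 1 − 0.788 = 0.212
u ∧ w = min(0.632, 0.033) = 0.033
u ∧ (u ∧ w) = min(0.632, 0.033) = 0.033
¬(v ∧ v) ∧ (u ∧ (u ∧ w)) = min(0.212, 0.033) = 0.033
¬(¬(v ∧ v) ∧ (u ∧ (u ∧ w))) = 1 − 0.033 = 0.967
w ⇒ ¬(¬(v ∧ v) ∧ (u ∧ (u ∧ w))) = min(1, 1 − 0.033 + 0.967) = min(1, 1.934) = 1.000

1.000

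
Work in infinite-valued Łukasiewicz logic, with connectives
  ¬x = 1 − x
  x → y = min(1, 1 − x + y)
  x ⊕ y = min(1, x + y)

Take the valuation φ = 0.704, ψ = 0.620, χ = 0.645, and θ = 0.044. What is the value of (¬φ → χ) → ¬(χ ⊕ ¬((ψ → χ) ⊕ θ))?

¬φ = 1 − 0.704 = 0.296
¬φ → χ = min(1, 1 − 0.296 + 0.645) = min(1, 1.349) = 1.000
ψ → χ = min(1, 1 − 0.620 + 0.645) = min(1, 1.025) = 1.000
(ψ → χ) ⊕ θ = min(1, 1.000 + 0.044) = min(1, 1.044) = 1.000
¬((ψ → χ) ⊕ θ) = 1 − 1.000 = 0.000
χ ⊕ ¬((ψ → χ) ⊕ θ) = min(1, 0.645 + 0.000) = min(1, 0.645) = 0.645
¬(χ ⊕ ¬((ψ → χ) ⊕ θ)) = 1 − 0.645 = 0.355
(¬φ → χ) → ¬(χ ⊕ ¬((ψ → χ) ⊕ θ)) = min(1, 1 − 1.000 + 0.355) = min(1, 0.355) = 0.355

0.355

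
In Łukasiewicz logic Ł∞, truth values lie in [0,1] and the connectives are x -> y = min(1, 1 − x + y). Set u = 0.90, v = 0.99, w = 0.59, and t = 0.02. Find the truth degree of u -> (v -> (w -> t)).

w -> t = min(1, 1 − 0.59 + 0.02) = min(1, 0.43) = 0.43
v -> (w -> t) = min(1, 1 − 0.99 + 0.43) = min(1, 0.44) = 0.44
u -> (v -> (w -> t)) = min(1, 1 − 0.90 + 0.44) = min(1, 0.54) = 0.54

0.54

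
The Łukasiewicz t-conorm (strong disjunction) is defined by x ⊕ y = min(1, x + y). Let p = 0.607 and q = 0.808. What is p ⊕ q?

1.000

p ⊕ q = min(1, 0.607 + 0.808) = min(1, 1.415) = 1.000
For comparison, the Gödel t-conorm max(x, y) would give 0.808.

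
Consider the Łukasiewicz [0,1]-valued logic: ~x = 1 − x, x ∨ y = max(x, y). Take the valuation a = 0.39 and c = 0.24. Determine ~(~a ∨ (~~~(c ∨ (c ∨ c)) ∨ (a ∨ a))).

0.24

~a = 1 − 0.39 = 0.61
c ∨ c = max(0.24, 0.24) = 0.24
c ∨ (c ∨ c) = max(0.24, 0.24) = 0.24
~(c ∨ (c ∨ c)) = 1 − 0.24 = 0.76
~~(c ∨ (c ∨ c)) = 1 − 0.76 = 0.24
~~~(c ∨ (c ∨ c)) = 1 − 0.24 = 0.76
a ∨ a = max(0.39, 0.39) = 0.39
~~~(c ∨ (c ∨ c)) ∨ (a ∨ a) = max(0.76, 0.39) = 0.76
~a ∨ (~~~(c ∨ (c ∨ c)) ∨ (a ∨ a)) = max(0.61, 0.76) = 0.76
~(~a ∨ (~~~(c ∨ (c ∨ c)) ∨ (a ∨ a))) = 1 − 0.76 = 0.24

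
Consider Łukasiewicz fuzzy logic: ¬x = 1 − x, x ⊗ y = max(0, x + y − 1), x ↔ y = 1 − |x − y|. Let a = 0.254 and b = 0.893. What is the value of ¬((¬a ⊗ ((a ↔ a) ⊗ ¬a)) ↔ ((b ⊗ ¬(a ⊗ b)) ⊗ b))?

0.147

¬a = 1 − 0.254 = 0.746
a ↔ a = 1 − |0.254 − 0.254| = 1 − 0.000 = 1.000
(a ↔ a) ⊗ ¬a = max(0, 1.000 + 0.746 − 1) = max(0, 0.746) = 0.746
¬a ⊗ ((a ↔ a) ⊗ ¬a) = max(0, 0.746 + 0.746 − 1) = max(0, 0.492) = 0.492
a ⊗ b = max(0, 0.254 + 0.893 − 1) = max(0, 0.147) = 0.147
¬(a ⊗ b) = 1 − 0.147 = 0.853
b ⊗ ¬(a ⊗ b) = max(0, 0.893 + 0.853 − 1) = max(0, 0.746) = 0.746
(b ⊗ ¬(a ⊗ b)) ⊗ b = max(0, 0.746 + 0.893 − 1) = max(0, 0.639) = 0.639
(¬a ⊗ ((a ↔ a) ⊗ ¬a)) ↔ ((b ⊗ ¬(a ⊗ b)) ⊗ b) = 1 − |0.492 − 0.639| = 1 − 0.147 = 0.853
¬((¬a ⊗ ((a ↔ a) ⊗ ¬a)) ↔ ((b ⊗ ¬(a ⊗ b)) ⊗ b)) = 1 − 0.853 = 0.147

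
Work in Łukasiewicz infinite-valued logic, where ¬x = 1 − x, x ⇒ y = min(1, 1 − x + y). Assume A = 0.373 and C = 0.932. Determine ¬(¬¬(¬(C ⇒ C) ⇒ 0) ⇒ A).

C ⇒ C = min(1, 1 − 0.932 + 0.932) = min(1, 1.000) = 1.000
¬(C ⇒ C) = 1 − 1.000 = 0.000
¬(C ⇒ C) ⇒ 0 = min(1, 1 − 0.000 + 0.000) = min(1, 1.000) = 1.000
¬(¬(C ⇒ C) ⇒ 0) = 1 − 1.000 = 0.000
¬¬(¬(C ⇒ C) ⇒ 0) = 1 − 0.000 = 1.000
¬¬(¬(C ⇒ C) ⇒ 0) ⇒ A = min(1, 1 − 1.000 + 0.373) = min(1, 0.373) = 0.373
¬(¬¬(¬(C ⇒ C) ⇒ 0) ⇒ A) = 1 − 0.373 = 0.627

0.627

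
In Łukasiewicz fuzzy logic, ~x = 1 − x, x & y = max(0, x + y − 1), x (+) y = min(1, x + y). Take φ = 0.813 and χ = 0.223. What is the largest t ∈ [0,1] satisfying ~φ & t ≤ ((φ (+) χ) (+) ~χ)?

1.000

~φ = 1 − 0.813 = 0.187
So the left factor is ~φ = 0.187.
φ (+) χ = min(1, 0.813 + 0.223) = min(1, 1.036) = 1.000
~χ = 1 − 0.223 = 0.777
(φ (+) χ) (+) ~χ = min(1, 1.000 + 0.777) = min(1, 1.777) = 1.000
So the right-hand bound is (φ (+) χ) (+) ~χ = 1.000.
The residuum of the Łukasiewicz t-norm gives the supremum: min(1, 1 − 0.187 + 1.000).
1 − 0.187 + 1.000 = 1.813, so t = min(1, 1.813) = 1.000.
Check: 0.187 & 1.000 = max(0, 0.187) = 0.187 ≤ 1.000.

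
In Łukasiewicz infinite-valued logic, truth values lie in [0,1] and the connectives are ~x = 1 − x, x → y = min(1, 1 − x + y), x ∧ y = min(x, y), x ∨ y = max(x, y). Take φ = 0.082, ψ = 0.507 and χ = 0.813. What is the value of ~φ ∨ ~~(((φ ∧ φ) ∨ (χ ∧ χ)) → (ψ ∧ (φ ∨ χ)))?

0.918

~φ = 1 − 0.082 = 0.918
φ ∧ φ = min(0.082, 0.082) = 0.082
χ ∧ χ = min(0.813, 0.813) = 0.813
(φ ∧ φ) ∨ (χ ∧ χ) = max(0.082, 0.813) = 0.813
φ ∨ χ = max(0.082, 0.813) = 0.813
ψ ∧ (φ ∨ χ) = min(0.507, 0.813) = 0.507
((φ ∧ φ) ∨ (χ ∧ χ)) → (ψ ∧ (φ ∨ χ)) = min(1, 1 − 0.813 + 0.507) = min(1, 0.694) = 0.694
~(((φ ∧ φ) ∨ (χ ∧ χ)) → (ψ ∧ (φ ∨ χ))) = 1 − 0.694 = 0.306
~~(((φ ∧ φ) ∨ (χ ∧ χ)) → (ψ ∧ (φ ∨ χ))) = 1 − 0.306 = 0.694
~φ ∨ ~~(((φ ∧ φ) ∨ (χ ∧ χ)) → (ψ ∧ (φ ∨ χ))) = max(0.918, 0.694) = 0.918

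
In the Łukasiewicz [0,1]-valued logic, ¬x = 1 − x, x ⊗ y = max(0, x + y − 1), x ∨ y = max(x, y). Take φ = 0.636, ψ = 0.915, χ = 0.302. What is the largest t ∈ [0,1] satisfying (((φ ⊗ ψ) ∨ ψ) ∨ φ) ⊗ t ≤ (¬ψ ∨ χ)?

φ ⊗ ψ = max(0, 0.636 + 0.915 − 1) = max(0, 0.551) = 0.551
(φ ⊗ ψ) ∨ ψ = max(0.551, 0.915) = 0.915
((φ ⊗ ψ) ∨ ψ) ∨ φ = max(0.915, 0.636) = 0.915
So the left factor is ((φ ⊗ ψ) ∨ ψ) ∨ φ = 0.915.
¬ψ = 1 − 0.915 = 0.085
¬ψ ∨ χ = max(0.085, 0.302) = 0.302
So the right-hand bound is ¬ψ ∨ χ = 0.302.
The residuum of the Łukasiewicz t-norm gives the supremum: min(1, 1 − 0.915 + 0.302).
1 − 0.915 + 0.302 = 0.387, so t = min(1, 0.387) = 0.387.
Check: 0.915 ⊗ 0.387 = max(0, 0.302) = 0.302 ≤ 0.302.

0.387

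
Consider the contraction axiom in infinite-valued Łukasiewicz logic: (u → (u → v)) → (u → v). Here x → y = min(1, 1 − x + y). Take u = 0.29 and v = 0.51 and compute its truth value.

1.00

u → v = min(1, 1 − 0.29 + 0.51) = min(1, 1.22) = 1.00
u → (u → v) = min(1, 1 − 0.29 + 1.00) = min(1, 1.71) = 1.00
(u → (u → v)) → (u → v) = min(1, 1 − 1.00 + 1.00) = min(1, 1.00) = 1.00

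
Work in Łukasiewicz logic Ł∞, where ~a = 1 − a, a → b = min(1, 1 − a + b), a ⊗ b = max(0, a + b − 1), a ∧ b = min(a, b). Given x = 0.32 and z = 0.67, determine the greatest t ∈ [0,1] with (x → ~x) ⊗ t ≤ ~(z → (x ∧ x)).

~x = 1 − 0.32 = 0.68
x → ~x = min(1, 1 − 0.32 + 0.68) = min(1, 1.36) = 1.00
So the left factor is x → ~x = 1.00.
x ∧ x = min(0.32, 0.32) = 0.32
z → (x ∧ x) = min(1, 1 − 0.67 + 0.32) = min(1, 0.65) = 0.65
~(z → (x ∧ x)) = 1 − 0.65 = 0.35
So the right-hand bound is ~(z → (x ∧ x)) = 0.35.
The residuum of the Łukasiewicz t-norm gives the supremum: min(1, 1 − 1.00 + 0.35).
1 − 1.00 + 0.35 = 0.35, so t = min(1, 0.35) = 0.35.
Check: 1.00 ⊗ 0.35 = max(0, 0.35) = 0.35 ≤ 0.35.

0.35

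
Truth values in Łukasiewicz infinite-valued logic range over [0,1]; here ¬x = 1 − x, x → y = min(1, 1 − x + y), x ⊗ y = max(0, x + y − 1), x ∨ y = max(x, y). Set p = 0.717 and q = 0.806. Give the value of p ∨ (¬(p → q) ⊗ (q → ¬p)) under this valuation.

p → q = min(1, 1 − 0.717 + 0.806) = min(1, 1.089) = 1.000
¬(p → q) = 1 − 1.000 = 0.000
¬p = 1 − 0.717 = 0.283
q → ¬p = min(1, 1 − 0.806 + 0.283) = min(1, 0.477) = 0.477
¬(p → q) ⊗ (q → ¬p) = max(0, 0.000 + 0.477 − 1) = max(0, -0.523) = 0.000
p ∨ (¬(p → q) ⊗ (q → ¬p)) = max(0.717, 0.000) = 0.717

0.717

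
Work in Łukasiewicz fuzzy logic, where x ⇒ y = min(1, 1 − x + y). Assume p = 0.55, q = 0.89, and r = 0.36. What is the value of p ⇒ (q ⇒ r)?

0.92

q ⇒ r = min(1, 1 − 0.89 + 0.36) = min(1, 0.47) = 0.47
p ⇒ (q ⇒ r) = min(1, 1 − 0.55 + 0.47) = min(1, 0.92) = 0.92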